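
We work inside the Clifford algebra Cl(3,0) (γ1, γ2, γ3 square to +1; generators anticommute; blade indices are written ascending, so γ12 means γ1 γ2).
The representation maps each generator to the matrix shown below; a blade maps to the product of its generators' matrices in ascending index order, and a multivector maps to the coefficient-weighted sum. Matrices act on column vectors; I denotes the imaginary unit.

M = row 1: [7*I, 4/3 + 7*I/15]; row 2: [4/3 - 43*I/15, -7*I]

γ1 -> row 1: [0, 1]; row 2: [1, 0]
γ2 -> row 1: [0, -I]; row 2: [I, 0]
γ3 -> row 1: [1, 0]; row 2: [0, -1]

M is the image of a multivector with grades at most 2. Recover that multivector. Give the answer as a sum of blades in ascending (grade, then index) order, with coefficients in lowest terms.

Method: 1, rho(γ1), rho(γ2), rho(γ3) form a trace-orthogonal basis of the 2x2 complex matrices (tr(X Y) = 2 if X = Y, else 0), so M = m0*1 + m1*rho(γ1) + m2*rho(γ2) + m3*rho(γ3) with m0 = tr(M)/2 = 0, m1 = tr(M rho(γ1))/2 = 4/3 - 6*I/5, m2 = tr(M rho(γ2))/2 = -5/3, m3 = tr(M rho(γ3))/2 = 7*I.
Multiplying table entries, the bivector images are rho(γ12) = I*rho(γ3), rho(γ13) = -I*rho(γ2), rho(γ23) = I*rho(γ1); with real blade coefficients the real parts of m0..m3 are the coefficients of 1, γ1, γ2, γ3 and the imaginary parts give the bivectors (γ23: Im m1, γ13: -Im m2, γ12: Im m3).
Answer: 4/3*γ1 - 5/3*γ2 + 7*γ12 - 6/5*γ23


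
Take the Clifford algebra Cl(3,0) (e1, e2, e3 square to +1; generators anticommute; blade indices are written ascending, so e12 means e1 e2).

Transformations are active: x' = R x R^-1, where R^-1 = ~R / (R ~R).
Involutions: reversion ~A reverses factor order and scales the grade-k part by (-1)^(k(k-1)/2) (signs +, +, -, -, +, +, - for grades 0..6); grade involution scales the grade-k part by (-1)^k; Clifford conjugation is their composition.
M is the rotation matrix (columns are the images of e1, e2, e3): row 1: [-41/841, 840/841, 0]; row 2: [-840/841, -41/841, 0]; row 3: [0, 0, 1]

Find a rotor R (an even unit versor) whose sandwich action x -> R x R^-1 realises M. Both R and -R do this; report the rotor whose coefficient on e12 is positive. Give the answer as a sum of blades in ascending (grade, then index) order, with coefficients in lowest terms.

Method: write R = a + b12*e12 + b13*e13 + b23*e23 with a^2 + b12^2 + b13^2 + b23^2 = 1 (so R^-1 = ~R). Expanding the columns R e_j ~R gives tr M = 4a^2 - 1 and, from the antisymmetric part, M21 - M12 = -4a*b12, M13 - M31 = 4a*b13, M32 - M23 = -4a*b23.
Here tr M = 759/841, so a^2 = (1 + tr M)/4 = 400/841 and a = ±20/29. Taking a = 20/29: M21 - M12 = -1680/841, M13 - M31 = 0, M32 - M23 = 0, giving b12 = 21/29, b13 = 0, b23 = 0, i.e. R = 20/29 + 21/29*e12.
Its e12 coefficient is already positive.
Answer: 20/29 + 21/29*e12. Recall the cover is two-to-one: with M of trace 759/841, both preimages act alike, and the stated e12 sign chooses the sheet.


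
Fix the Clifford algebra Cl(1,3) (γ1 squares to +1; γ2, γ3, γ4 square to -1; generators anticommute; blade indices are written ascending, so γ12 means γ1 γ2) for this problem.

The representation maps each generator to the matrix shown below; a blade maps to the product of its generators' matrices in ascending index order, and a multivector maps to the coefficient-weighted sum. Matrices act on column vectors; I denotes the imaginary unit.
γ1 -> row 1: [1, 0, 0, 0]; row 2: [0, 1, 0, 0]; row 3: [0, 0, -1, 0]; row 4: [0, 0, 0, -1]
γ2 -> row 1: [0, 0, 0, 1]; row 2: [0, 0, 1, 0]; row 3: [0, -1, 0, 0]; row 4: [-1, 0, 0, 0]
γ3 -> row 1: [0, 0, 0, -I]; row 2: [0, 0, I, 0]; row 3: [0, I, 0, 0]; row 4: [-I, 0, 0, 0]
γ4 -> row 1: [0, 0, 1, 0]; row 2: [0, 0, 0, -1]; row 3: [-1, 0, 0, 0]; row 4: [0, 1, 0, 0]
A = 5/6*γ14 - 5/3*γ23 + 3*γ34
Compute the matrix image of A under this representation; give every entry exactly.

Bivector images (products of the table entries): rho(γ14) = rho(γ1)rho(γ4) = row 1: [0, 0, 1, 0]; row 2: [0, 0, 0, -1]; row 3: [1, 0, 0, 0]; row 4: [0, -1, 0, 0]; rho(γ23) = rho(γ2)rho(γ3) = row 1: [-I, 0, 0, 0]; row 2: [0, I, 0, 0]; row 3: [0, 0, -I, 0]; row 4: [0, 0, 0, I]; rho(γ34) = rho(γ3)rho(γ4) = row 1: [0, -I, 0, 0]; row 2: [-I, 0, 0, 0]; row 3: [0, 0, 0, -I]; row 4: [0, 0, -I, 0].
M = (5/6)*rho(γ14) + (-5/3)*rho(γ23) + (3)*rho(γ34), summed entrywise:
Answer: row 1: [5*I/3, -3*I, 5/6, 0]; row 2: [-3*I, -5*I/3, 0, -5/6]; row 3: [5/6, 0, 5*I/3, -3*I]; row 4: [0, -5/6, -3*I, -5*I/3]


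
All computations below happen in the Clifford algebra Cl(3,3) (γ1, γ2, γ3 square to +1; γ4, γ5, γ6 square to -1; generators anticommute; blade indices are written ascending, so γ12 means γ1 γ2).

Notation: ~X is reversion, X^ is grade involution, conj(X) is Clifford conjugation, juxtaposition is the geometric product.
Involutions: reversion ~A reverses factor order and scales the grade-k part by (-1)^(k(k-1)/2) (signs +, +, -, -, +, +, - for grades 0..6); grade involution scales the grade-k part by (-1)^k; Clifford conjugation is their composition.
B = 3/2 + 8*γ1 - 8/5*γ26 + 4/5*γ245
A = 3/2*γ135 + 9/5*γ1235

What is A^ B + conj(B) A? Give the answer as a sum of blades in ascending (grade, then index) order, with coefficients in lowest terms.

first term: -12*γ35 + 36/25*γ134 - 9/4*γ135 - 72/5*γ235 - 6/5*γ1234 + 27/10*γ1235 - 72/25*γ1356 + 12/5*γ12356
second term: -12*γ35 + 36/25*γ134 + 9/4*γ135 - 72/5*γ235 + 6/5*γ1234 + 27/10*γ1235 - 72/25*γ1356 + 12/5*γ12356
Answer: -24*γ35 + 72/25*γ134 - 144/5*γ235 + 27/5*γ1235 - 144/25*γ1356 + 24/5*γ12356


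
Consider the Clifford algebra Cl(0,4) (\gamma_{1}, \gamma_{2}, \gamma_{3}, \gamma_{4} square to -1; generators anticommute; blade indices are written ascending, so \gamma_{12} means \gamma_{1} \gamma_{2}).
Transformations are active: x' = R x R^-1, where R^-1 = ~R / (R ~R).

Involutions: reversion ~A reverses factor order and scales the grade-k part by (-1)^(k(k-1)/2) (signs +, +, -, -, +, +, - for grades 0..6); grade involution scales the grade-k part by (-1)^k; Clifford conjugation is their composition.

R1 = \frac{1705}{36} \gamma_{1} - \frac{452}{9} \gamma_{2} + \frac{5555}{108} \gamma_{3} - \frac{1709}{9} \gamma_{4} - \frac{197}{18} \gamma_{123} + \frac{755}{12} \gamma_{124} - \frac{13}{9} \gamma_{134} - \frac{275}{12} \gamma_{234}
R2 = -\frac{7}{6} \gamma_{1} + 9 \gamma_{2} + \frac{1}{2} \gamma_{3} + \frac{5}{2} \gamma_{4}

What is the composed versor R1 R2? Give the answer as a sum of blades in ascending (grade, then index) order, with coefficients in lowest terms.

Distribute over the terms of R2 (each basis-blade product reordered to ascending indices, repeated generators contracted through their squares):
R1 (-\frac{7}{6} \gamma_{1}) = \frac{11935}{216} - \frac{1582}{27} \gamma_{12} + \frac{38885}{648} \gamma_{13} - \frac{11963}{54} \gamma_{14} - \frac{1379}{108} \gamma_{23} + \frac{5285}{72} \gamma_{24} - \frac{91}{54} \gamma_{34} - \frac{1925}{72} \gamma_{1234}
R1 (9 \gamma_{2}) = 452 + \frac{1705}{4} \gamma_{12} - \frac{197}{2} \gamma_{13} + \frac{2265}{4} \gamma_{14} - \frac{5555}{12} \gamma_{23} + 1709 \gamma_{24} + \frac{825}{4} \gamma_{34} - 13 \gamma_{1234}
R1 (\frac{1}{2} \gamma_{3}) = -\frac{5555}{216} + \frac{197}{36} \gamma_{12} + \frac{1705}{72} \gamma_{13} - \frac{13}{18} \gamma_{14} - \frac{226}{9} \gamma_{23} - \frac{275}{24} \gamma_{24} + \frac{1709}{18} \gamma_{34} - \frac{755}{24} \gamma_{1234}
R1 (\frac{5}{2} \gamma_{4}) = \frac{8545}{18} - \frac{3775}{24} \gamma_{12} + \frac{65}{18} \gamma_{13} + \frac{8525}{72} \gamma_{14} + \frac{1375}{24} \gamma_{23} - \frac{1130}{9} \gamma_{24} + \frac{27775}{216} \gamma_{34} - \frac{985}{36} \gamma_{1234}
Summing the partial products and collecting blades:
Answer: \frac{25819}{27} + \frac{46621}{216} \gamma_{12} - \frac{3629}{324} \gamma_{13} + \frac{99877}{216} \gamma_{14} - \frac{95797}{216} \gamma_{23} + \frac{29617}{18} \gamma_{24} + \frac{30823}{72} \gamma_{34} - \frac{887}{9} \gamma_{1234}


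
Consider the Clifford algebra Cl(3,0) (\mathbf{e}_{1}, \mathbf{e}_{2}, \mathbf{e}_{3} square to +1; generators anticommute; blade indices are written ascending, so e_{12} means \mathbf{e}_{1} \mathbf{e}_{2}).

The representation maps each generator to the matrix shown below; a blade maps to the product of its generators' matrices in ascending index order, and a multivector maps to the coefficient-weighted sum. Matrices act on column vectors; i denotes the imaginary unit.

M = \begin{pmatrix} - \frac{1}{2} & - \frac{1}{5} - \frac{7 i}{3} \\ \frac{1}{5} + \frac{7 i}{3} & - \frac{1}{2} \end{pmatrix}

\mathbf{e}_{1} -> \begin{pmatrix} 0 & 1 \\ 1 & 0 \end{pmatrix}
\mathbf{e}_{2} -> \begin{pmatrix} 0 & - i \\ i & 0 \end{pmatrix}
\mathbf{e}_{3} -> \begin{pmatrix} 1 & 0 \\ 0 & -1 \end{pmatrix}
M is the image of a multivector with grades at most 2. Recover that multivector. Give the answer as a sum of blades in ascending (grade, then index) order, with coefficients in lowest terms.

Method: 1, rho(e_{1}), rho(e_{2}), rho(e_{3}) form a trace-orthogonal basis of the 2x2 complex matrices (tr(X Y) = 2 if X = Y, else 0), so M = m0*1 + m1*rho(e_{1}) + m2*rho(e_{2}) + m3*rho(e_{3}) with m0 = tr(M)/2 = - \frac{1}{2}, m1 = tr(M rho(e_{1}))/2 = 0, m2 = tr(M rho(e_{2}))/2 = \frac{7}{3} - \frac{i}{5}, m3 = tr(M rho(e_{3}))/2 = 0.
Multiplying table entries, the bivector images are rho(e_{12}) = i*rho(e_{3}), rho(e_{13}) = -i*rho(e_{2}), rho(e_{23}) = i*rho(e_{1}); with real blade coefficients the real parts of m0..m3 are the coefficients of 1, e_{1}, e_{2}, e_{3} and the imaginary parts give the bivectors (e_{23}: Im m1, e_{13}: -Im m2, e_{12}: Im m3).
Answer: -\frac{1}{2} + \frac{7}{3} e_{2} + \frac{1}{5} e_{13}


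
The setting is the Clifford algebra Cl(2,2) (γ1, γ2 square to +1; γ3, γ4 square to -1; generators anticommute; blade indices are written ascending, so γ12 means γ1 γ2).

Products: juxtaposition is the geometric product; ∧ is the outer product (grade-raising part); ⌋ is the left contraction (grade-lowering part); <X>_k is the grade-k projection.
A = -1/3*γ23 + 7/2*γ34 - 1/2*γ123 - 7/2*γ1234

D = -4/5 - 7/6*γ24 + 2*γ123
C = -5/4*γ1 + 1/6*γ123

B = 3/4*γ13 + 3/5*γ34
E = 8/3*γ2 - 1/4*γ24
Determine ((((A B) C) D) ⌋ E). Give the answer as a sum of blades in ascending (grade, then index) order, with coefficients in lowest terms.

step 1: -21/10 + 3/8*γ2 + 47/20*γ12 + 21/8*γ14 + 113/40*γ24 + 3/10*γ124
step 2: 21/8*γ1 + 47/16*γ2 - 47/120*γ3 + 105/32*γ4 + 15/32*γ12 - 1/16*γ13 - 3/8*γ24 + 1/20*γ34 - 7/20*γ123 - 113/32*γ124 + 113/240*γ134 - 7/16*γ234
step 3: -21/80 + 1939/960*γ1 - 1937/320*γ2 - 2723/2400*γ3 - 581/96*γ4 + 49/120*γ12 - 233/40*γ13 + 21/64*γ14 + 637/120*γ23 + 149/120*γ24 - 2841/400*γ34 + 5971/7200*γ123 - 11/80*γ124 - 307/200*γ134 - 77/720*γ234 - 637/96*γ1234
step 4: -7897/480 + 1561/1920*γ2 + 1937/1280*γ4 + 21/320*γ24
Answer: -7897/480 + 1561/1920*γ2 + 1937/1280*γ4 + 21/320*γ24


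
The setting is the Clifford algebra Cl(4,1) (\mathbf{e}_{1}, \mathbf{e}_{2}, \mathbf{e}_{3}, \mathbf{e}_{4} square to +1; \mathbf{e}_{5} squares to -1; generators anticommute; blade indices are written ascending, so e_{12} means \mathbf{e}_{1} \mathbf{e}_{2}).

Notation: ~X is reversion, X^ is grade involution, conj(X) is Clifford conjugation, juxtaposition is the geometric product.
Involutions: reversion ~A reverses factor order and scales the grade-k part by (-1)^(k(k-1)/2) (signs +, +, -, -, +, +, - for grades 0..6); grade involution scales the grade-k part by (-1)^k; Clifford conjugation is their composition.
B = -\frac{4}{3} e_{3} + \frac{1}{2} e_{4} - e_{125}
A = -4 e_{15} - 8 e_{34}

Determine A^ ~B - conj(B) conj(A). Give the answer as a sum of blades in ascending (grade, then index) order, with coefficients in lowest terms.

first term: 4 e_{2} - 4 e_{3} - \frac{32}{3} e_{4} - \frac{16}{3} e_{135} + 2 e_{145} - 8 e_{12345}
second term: 4 e_{2} + 4 e_{3} + \frac{32}{3} e_{4} - \frac{16}{3} e_{135} + 2 e_{145} - 8 e_{12345}
Answer: -8 e_{3} - \frac{64}{3} e_{4}


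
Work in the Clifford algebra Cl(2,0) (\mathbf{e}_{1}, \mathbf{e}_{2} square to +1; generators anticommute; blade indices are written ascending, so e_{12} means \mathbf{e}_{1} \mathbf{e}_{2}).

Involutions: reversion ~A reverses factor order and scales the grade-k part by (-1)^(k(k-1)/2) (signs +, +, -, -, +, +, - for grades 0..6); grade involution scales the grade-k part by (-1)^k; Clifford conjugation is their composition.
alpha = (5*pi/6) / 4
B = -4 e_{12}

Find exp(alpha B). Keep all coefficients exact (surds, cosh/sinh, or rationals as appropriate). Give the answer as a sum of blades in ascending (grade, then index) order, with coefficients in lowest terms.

B^2 = (-4)^2*(e_{12})^2 = 16*(-1) = -16 (a basis 2-blade squares to minus the product of its generators' squares).
B^2 = -16 — circular case — the even/odd split gives cos and sin: l = 4, alpha*l = \frac{5 \pi}{6}, so exp(alpha B) = cos(\frac{5 \pi}{6}) + (sin(\frac{5 \pi}{6})/4)*B = - \frac{\sqrt{3}}{2} + (\frac{1}{8})*B.
Answer: - \frac{\sqrt{3}}{2} - \frac{1}{2} e_{12}


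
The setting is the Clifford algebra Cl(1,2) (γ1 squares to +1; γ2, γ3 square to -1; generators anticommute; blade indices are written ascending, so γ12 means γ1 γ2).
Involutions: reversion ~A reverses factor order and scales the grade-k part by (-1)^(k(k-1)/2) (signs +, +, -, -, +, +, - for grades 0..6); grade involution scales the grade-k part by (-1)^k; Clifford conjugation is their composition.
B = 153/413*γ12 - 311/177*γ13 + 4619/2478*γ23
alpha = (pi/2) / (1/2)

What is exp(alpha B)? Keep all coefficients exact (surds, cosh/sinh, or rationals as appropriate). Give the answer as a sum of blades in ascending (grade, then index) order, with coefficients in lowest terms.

B^2 term by term: the squares give (153/413)^2*(γ12)^2 + (-311/177)^2*(γ13)^2 + (4619/2478)^2*(γ23)^2 = 23409/170569*(+1) + 96721/31329*(+1) + 21335161/6140484*(-1) = -1/4 (each basis 2-blade squares to minus the product of its generators' squares); cross terms between blades sharing an index anticommute and cancel. So B^2 = -1/4.
B^2 = -1/4 — circular case — the even/odd split gives cos and sin: l = 1/2, alpha*l = pi/2, so exp(alpha B) = cos(pi/2) + (sin(pi/2)/(1/2))*B = 0 + (2)*B.
Answer: 306/413*γ12 - 622/177*γ13 + 4619/1239*γ23


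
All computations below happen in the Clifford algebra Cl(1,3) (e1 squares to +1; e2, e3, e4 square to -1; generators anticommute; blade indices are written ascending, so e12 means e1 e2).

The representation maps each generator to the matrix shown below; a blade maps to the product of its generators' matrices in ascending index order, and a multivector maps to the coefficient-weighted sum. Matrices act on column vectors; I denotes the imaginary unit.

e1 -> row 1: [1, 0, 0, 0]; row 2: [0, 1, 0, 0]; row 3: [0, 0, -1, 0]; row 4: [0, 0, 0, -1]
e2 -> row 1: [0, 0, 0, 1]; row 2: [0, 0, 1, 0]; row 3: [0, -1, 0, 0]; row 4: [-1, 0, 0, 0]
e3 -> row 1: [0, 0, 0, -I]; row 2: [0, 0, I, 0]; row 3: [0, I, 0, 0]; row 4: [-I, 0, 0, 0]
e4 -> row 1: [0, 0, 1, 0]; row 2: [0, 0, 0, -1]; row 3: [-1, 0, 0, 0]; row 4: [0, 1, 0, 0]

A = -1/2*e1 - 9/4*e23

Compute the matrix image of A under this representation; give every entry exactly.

Bivector images (products of the table entries): rho(e23) = rho(e2)rho(e3) = row 1: [-I, 0, 0, 0]; row 2: [0, I, 0, 0]; row 3: [0, 0, -I, 0]; row 4: [0, 0, 0, I].
M = (-1/2)*rho(e1) + (-9/4)*rho(e23), summed entrywise:
Answer: row 1: [-1/2 + 9*I/4, 0, 0, 0]; row 2: [0, -1/2 - 9*I/4, 0, 0]; row 3: [0, 0, 1/2 + 9*I/4, 0]; row 4: [0, 0, 0, 1/2 - 9*I/4]


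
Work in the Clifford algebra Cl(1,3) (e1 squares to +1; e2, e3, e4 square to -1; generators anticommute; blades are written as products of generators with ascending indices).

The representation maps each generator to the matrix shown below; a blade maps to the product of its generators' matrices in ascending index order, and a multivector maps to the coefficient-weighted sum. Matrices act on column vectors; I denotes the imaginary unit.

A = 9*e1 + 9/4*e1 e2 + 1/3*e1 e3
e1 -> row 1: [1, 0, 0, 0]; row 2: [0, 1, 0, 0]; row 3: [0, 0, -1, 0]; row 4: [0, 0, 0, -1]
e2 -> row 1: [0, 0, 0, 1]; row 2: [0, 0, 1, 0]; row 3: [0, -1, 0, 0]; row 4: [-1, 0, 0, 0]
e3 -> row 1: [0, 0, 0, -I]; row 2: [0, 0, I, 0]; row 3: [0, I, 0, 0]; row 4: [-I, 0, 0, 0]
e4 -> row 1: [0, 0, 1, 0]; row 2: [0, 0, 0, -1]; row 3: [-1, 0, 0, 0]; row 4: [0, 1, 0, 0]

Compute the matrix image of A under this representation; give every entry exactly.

Bivector images (products of the table entries): rho(e1 e2) = rho(e1)rho(e2) = row 1: [0, 0, 0, 1]; row 2: [0, 0, 1, 0]; row 3: [0, 1, 0, 0]; row 4: [1, 0, 0, 0]; rho(e1 e3) = rho(e1)rho(e3) = row 1: [0, 0, 0, -I]; row 2: [0, 0, I, 0]; row 3: [0, -I, 0, 0]; row 4: [I, 0, 0, 0].
M = (9)*rho(e1) + (9/4)*rho(e1 e2) + (1/3)*rho(e1 e3), summed entrywise:
Answer: row 1: [9, 0, 0, 9/4 - I/3]; row 2: [0, 9, 9/4 + I/3, 0]; row 3: [0, 9/4 - I/3, -9, 0]; row 4: [9/4 + I/3, 0, 0, -9]


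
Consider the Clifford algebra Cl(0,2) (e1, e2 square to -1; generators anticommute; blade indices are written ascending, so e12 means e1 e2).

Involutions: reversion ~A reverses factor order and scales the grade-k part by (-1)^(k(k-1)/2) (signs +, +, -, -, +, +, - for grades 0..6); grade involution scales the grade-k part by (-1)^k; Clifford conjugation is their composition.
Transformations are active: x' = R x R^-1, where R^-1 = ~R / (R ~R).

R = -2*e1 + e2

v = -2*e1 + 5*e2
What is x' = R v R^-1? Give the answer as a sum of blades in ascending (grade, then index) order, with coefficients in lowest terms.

~R = -2*e1 + e2, and R ~R = -5, so R^-1 = ~R / (-5).
R v = -9 - 8*e12
Answer: -26/5*e1 - 7/5*e2


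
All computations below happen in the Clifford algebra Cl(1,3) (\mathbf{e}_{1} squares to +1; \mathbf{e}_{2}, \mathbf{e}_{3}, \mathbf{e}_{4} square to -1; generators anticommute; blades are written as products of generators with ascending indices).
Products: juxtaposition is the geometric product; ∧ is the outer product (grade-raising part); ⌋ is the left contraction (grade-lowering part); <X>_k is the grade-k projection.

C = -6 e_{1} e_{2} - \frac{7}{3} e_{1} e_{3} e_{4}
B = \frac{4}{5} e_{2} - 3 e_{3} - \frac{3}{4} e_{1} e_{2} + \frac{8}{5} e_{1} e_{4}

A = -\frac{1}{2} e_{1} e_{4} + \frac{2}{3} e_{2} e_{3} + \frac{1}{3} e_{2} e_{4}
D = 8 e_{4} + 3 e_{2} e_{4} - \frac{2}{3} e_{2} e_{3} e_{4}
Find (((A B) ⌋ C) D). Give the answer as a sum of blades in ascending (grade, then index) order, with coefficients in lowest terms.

step 1: -\frac{4}{5} + 2 e_{2} + \frac{8}{15} e_{3} + \frac{4}{15} e_{4} - \frac{8}{15} e_{1} e_{2} - \frac{1}{2} e_{1} e_{3} - \frac{1}{4} e_{1} e_{4} + \frac{3}{8} e_{2} e_{4} + \frac{2}{5} e_{1} e_{2} e_{4} - \frac{3}{2} e_{1} e_{3} e_{4} + e_{2} e_{3} e_{4} + \frac{16}{15} e_{1} e_{2} e_{3} e_{4}
step 2: -\frac{3}{10} - 12 e_{1} - \frac{7}{12} e_{3} + \frac{7}{6} e_{4} + \frac{24}{5} e_{1} e_{2} + \frac{28}{45} e_{1} e_{3} - \frac{56}{45} e_{1} e_{4} + \frac{28}{15} e_{1} e_{3} e_{4}
step 3: -\frac{28}{3} + \frac{448}{45} e_{1} + \frac{7}{2} e_{2} - \frac{12}{5} e_{4} - \frac{112}{45} e_{1} e_{2} - \frac{224}{15} e_{1} e_{3} - \frac{552}{5} e_{1} e_{4} + \frac{7}{9} e_{2} e_{3} - \frac{23}{45} e_{2} e_{4} - \frac{14}{3} e_{3} e_{4} - \frac{868}{135} e_{1} e_{2} e_{3} + \frac{268}{135} e_{1} e_{2} e_{4} + \frac{368}{45} e_{1} e_{3} e_{4} + \frac{39}{20} e_{2} e_{3} e_{4} + \frac{92}{15} e_{1} e_{2} e_{3} e_{4}
Answer: -\frac{28}{3} + \frac{448}{45} e_{1} + \frac{7}{2} e_{2} - \frac{12}{5} e_{4} - \frac{112}{45} e_{1} e_{2} - \frac{224}{15} e_{1} e_{3} - \frac{552}{5} e_{1} e_{4} + \frac{7}{9} e_{2} e_{3} - \frac{23}{45} e_{2} e_{4} - \frac{14}{3} e_{3} e_{4} - \frac{868}{135} e_{1} e_{2} e_{3} + \frac{268}{135} e_{1} e_{2} e_{4} + \frac{368}{45} e_{1} e_{3} e_{4} + \frac{39}{20} e_{2} e_{3} e_{4} + \frac{92}{15} e_{1} e_{2} e_{3} e_{4}


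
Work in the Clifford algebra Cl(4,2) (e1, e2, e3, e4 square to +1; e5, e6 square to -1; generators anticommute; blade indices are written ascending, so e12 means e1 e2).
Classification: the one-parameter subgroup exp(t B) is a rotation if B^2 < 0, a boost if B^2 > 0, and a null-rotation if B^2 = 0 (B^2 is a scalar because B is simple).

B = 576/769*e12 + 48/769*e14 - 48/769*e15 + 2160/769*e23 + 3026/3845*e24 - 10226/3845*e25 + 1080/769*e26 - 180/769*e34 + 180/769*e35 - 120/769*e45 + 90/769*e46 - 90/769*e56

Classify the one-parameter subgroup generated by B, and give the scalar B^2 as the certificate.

B^2 term by term: the squares give (576/769)^2*(e12)^2 + (48/769)^2*(e14)^2 + (-48/769)^2*(e15)^2 + (2160/769)^2*(e23)^2 + (3026/3845)^2*(e24)^2 + (-10226/3845)^2*(e25)^2 + (1080/769)^2*(e26)^2 + (-180/769)^2*(e34)^2 + (180/769)^2*(e35)^2 + (-120/769)^2*(e45)^2 + (90/769)^2*(e46)^2 + (-90/769)^2*(e56)^2 = 331776/591361*(-1) + 2304/591361*(-1) + 2304/591361*(+1) + 4665600/591361*(-1) + 9156676/14784025*(-1) + 104571076/14784025*(+1) + 1166400/591361*(+1) + 32400/591361*(-1) + 32400/591361*(+1) + 14400/591361*(+1) + 8100/591361*(+1) + 8100/591361*(-1) = 0 (each basis 2-blade squares to minus the product of its generators' squares); cross terms between blades sharing an index anticommute and cancel; the commuting (index-disjoint) pairs give grade-4 terms 2*c*c'*(blade product), which cancel blade by blade — e1234: -207360/591361 + 207360/591361 = 0; e1235: 207360/591361 - 207360/591361 = 0; e1245: -138240/591361 + 981696/2956805 - 290496/2956805 = 0; e1246: 103680/591361 - 103680/591361 = 0; e1256: -103680/591361 + 103680/591361 = 0; e1345: -17280/591361 + 17280/591361 = 0; e1456: -8640/591361 + 8640/591361 = 0; e2345: -518400/591361 - 217872/591361 + 736272/591361 = 0; e2346: 388800/591361 - 388800/591361 = 0; e2356: -388800/591361 + 388800/591361 = 0; e2456: -108936/591361 + 368136/591361 - 259200/591361 = 0; e3456: 32400/591361 - 32400/591361 = 0 — confirming B is simple. So B^2 = 0.
Answer: null-rotation, certificate B^2 = 0. Because 0 is invariant under every versor sandwich, the classification follows from its sign alone.


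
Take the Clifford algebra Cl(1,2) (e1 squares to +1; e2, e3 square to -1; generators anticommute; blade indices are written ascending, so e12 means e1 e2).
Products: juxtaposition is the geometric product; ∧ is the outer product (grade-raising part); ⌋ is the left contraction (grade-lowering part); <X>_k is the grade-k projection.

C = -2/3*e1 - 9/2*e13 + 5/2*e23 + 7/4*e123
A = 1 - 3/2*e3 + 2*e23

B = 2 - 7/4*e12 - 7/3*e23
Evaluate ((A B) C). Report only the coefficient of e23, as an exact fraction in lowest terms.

step 1: 20/3 + 7/2*e2 - 3*e3 - 7/4*e12 - 7/2*e13 + 5/3*e23 + 21/8*e123
step 2: 671/96 - 61/144*e1 + 445/48*e2 - 679/48*e3 + 19/3*e12 - 43/2*e13 + 169/24*e23 + 947/36*e123
Answer: 169/24


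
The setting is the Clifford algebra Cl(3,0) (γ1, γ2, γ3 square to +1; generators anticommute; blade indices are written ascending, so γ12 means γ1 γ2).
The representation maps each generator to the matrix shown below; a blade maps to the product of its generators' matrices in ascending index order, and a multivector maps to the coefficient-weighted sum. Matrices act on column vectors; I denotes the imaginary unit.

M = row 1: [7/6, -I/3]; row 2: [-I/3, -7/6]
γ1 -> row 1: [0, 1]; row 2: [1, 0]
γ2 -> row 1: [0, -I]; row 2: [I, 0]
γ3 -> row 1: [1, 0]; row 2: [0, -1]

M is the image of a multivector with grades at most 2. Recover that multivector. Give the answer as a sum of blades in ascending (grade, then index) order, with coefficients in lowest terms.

Method: 1, rho(γ1), rho(γ2), rho(γ3) form a trace-orthogonal basis of the 2x2 complex matrices (tr(X Y) = 2 if X = Y, else 0), so M = m0*1 + m1*rho(γ1) + m2*rho(γ2) + m3*rho(γ3) with m0 = tr(M)/2 = 0, m1 = tr(M rho(γ1))/2 = -I/3, m2 = tr(M rho(γ2))/2 = 0, m3 = tr(M rho(γ3))/2 = 7/6.
Multiplying table entries, the bivector images are rho(γ12) = I*rho(γ3), rho(γ13) = -I*rho(γ2), rho(γ23) = I*rho(γ1); with real blade coefficients the real parts of m0..m3 are the coefficients of 1, γ1, γ2, γ3 and the imaginary parts give the bivectors (γ23: Im m1, γ13: -Im m2, γ12: Im m3).
Answer: 7/6*γ3 - 1/3*γ23


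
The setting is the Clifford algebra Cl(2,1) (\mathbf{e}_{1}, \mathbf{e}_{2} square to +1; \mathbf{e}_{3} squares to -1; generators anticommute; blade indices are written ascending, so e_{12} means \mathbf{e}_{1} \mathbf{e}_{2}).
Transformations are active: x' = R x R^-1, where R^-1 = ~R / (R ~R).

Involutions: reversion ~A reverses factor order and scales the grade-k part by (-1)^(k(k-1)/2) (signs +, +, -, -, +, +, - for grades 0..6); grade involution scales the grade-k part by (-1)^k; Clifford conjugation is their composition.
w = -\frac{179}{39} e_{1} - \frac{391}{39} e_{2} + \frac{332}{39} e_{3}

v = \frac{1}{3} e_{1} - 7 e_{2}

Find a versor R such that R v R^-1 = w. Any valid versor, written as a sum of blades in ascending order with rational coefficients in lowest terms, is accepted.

Here q(v) = q(w) = \frac{442}{9}; the classical choice R = v + w = -\frac{166}{39} e_{1} - \frac{664}{39} e_{2} + \frac{332}{39} e_{3} then realises v -> w under the sandwich.
Answer: -\frac{166}{39} e_{1} - \frac{664}{39} e_{2} + \frac{332}{39} e_{3}


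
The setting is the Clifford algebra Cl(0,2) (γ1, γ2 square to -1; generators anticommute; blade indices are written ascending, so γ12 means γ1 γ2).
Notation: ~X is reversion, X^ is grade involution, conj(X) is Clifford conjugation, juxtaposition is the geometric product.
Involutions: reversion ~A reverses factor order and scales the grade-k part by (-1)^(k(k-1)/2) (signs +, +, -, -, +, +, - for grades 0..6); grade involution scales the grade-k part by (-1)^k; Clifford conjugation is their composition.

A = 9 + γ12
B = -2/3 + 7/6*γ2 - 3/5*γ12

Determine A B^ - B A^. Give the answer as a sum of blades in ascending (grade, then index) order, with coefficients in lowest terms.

first term: -27/5 + 7/6*γ1 - 21/2*γ2 - 91/15*γ12
second term: -27/5 + 7/6*γ1 + 21/2*γ2 - 91/15*γ12
Answer: -21*γ2


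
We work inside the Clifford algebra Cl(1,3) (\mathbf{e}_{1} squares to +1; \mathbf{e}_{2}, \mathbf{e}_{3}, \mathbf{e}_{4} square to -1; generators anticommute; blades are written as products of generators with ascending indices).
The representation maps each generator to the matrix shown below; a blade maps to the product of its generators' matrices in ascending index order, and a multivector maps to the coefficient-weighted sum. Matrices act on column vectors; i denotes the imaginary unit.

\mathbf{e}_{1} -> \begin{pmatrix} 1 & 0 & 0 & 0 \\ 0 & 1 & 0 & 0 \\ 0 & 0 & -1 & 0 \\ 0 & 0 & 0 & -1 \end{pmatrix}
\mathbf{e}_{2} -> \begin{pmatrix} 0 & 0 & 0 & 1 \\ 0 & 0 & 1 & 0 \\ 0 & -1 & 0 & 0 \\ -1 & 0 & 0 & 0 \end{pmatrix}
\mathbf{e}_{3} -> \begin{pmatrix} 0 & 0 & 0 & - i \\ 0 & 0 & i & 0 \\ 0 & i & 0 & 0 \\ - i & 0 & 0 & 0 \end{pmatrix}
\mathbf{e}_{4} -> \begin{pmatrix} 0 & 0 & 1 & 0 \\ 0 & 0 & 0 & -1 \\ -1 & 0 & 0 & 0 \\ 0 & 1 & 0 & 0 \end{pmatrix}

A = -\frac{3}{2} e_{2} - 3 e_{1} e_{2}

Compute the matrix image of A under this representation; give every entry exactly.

Bivector images (products of the table entries): rho(e_{1} e_{2}) = rho(\mathbf{e}_{1})rho(\mathbf{e}_{2}) = \begin{pmatrix} 0 & 0 & 0 & 1 \\ 0 & 0 & 1 & 0 \\ 0 & 1 & 0 & 0 \\ 1 & 0 & 0 & 0 \end{pmatrix}.
M = (-\frac{3}{2})*rho(e_{2}) + (-3)*rho(e_{1} e_{2}), summed entrywise:
Answer: \begin{pmatrix} 0 & 0 & 0 & - \frac{9}{2} \\ 0 & 0 & - \frac{9}{2} & 0 \\ 0 & - \frac{3}{2} & 0 & 0 \\ - \frac{3}{2} & 0 & 0 & 0 \end{pmatrix}


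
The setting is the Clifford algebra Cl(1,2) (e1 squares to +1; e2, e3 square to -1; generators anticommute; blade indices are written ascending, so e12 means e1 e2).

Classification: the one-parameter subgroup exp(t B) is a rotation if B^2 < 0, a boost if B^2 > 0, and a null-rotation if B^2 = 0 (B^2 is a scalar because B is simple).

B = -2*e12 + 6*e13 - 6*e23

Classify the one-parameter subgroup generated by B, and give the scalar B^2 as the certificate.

B^2 term by term: the squares give (-2)^2*(e12)^2 + (6)^2*(e13)^2 + (-6)^2*(e23)^2 = 4*(+1) + 36*(+1) + 36*(-1) = 4 (each basis 2-blade squares to minus the product of its generators' squares); cross terms between blades sharing an index anticommute and cancel. So B^2 = 4.
Answer: boost, certificate B^2 = 4. Key observation: B^2 = 4 is a conjugation invariant, so its sign decides the class regardless of the surface form of B.


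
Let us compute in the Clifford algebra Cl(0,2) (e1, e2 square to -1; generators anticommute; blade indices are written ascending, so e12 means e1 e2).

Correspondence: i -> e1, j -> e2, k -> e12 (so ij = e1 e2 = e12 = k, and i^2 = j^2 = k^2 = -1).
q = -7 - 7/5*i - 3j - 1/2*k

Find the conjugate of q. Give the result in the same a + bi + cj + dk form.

In blades: q = -7 - 7/5*e1 - 3*e2 - 1/2*e12.
Conjugation here is Clifford conjugation: the scalar is fixed and the grade-1 and grade-2 blades all flip sign, giving -7 + 7/5*e1 + 3*e2 + 1/2*e12; translating back:
Answer: -7 + 7/5*i + 3j + 1/2*k


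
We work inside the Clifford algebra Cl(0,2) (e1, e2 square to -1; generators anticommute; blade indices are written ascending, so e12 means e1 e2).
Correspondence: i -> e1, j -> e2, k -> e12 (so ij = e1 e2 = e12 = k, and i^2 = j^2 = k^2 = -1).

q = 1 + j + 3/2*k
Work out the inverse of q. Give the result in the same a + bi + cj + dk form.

In blades: q = 1 + e2 + 3/2*e12.
With qbar = 1 - e2 - 3/2*e12 (scalar fixed, mapped units negated), q qbar = 17/4 (the sum of squared coefficients), so q^-1 = qbar / (17/4) = 4/17 - 4/17*e2 - 6/17*e12; translating back:
Answer: 4/17 - 4/17*j - 6/17*k


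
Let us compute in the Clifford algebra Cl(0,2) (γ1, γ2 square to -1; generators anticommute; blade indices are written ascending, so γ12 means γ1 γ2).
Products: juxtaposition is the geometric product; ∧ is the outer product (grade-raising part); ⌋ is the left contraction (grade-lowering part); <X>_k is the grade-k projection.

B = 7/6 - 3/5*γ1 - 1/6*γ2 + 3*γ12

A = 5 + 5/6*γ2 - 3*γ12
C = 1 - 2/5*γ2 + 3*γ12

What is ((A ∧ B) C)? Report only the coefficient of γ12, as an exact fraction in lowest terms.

step 1: 35/6 - 3*γ1 + 5/36*γ2 + 12*γ12
step 2: -271/9 + 133/60*γ1 + 245/36*γ2 + 307/10*γ12
Answer: 307/10


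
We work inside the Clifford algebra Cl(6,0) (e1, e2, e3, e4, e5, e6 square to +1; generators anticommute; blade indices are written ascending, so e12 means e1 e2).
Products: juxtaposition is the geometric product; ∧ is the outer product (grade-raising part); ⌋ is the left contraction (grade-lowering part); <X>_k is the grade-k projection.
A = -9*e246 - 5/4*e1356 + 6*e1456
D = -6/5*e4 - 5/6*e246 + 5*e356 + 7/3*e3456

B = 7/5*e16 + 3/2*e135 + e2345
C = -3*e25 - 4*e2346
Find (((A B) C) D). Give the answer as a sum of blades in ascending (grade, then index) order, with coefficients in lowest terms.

step 1: -15/8*e6 + 7/4*e35 - 42/5*e45 + 63/5*e124 - 9*e346 - 9*e356 - 6*e1236 - 5/4*e1246 - 27/2*e123456
step 2: 36*e2 - 5*e13 + 24*e14 - 54*e15 - 21/4*e23 + 126/5*e24 - 252/5*e136 + 189/5*e145 - 15/2*e234 + 27*e236 - 36*e245 + 45/8*e256 - 81/2*e1346 - 18*e1356 - 15/4*e1456 - 168/5*e2356 - 7*e2456 + 27*e23456
step 3: 306/5*e1 + 5019/25*e2 - 35/6*e5 + 21*e6 - 35/4*e13 + 42*e14 - 15057/50*e15 - 851/24*e23 + 851/5*e24 + 459/5*e25 + 45/2*e34 - 45/2*e35 + 25/4*e36 - 75/16*e45 - 30*e46 - 30*e56 + 135/4*e123 - 25/8*e125 + 20*e126 - 51/4*e134 + 666/5*e136 + 2553/10*e145 - 41/2*e156 - 1673/40*e234 + 84*e236 - 63*e245 - 7/20*e256 - 28*e345 - 35/8*e346 - 42*e1234 + 63/2*e1256 + 63/25*e1346 - 56*e1356 - 35/3*e1456 - 738/5*e2346 + 444/5*e2356 + 37/2*e2456 - 15*e12345 - 25/6*e12346 + 45*e12456 - 492/5*e13456 - 42/25*e23456
Answer: 306/5*e1 + 5019/25*e2 - 35/6*e5 + 21*e6 - 35/4*e13 + 42*e14 - 15057/50*e15 - 851/24*e23 + 851/5*e24 + 459/5*e25 + 45/2*e34 - 45/2*e35 + 25/4*e36 - 75/16*e45 - 30*e46 - 30*e56 + 135/4*e123 - 25/8*e125 + 20*e126 - 51/4*e134 + 666/5*e136 + 2553/10*e145 - 41/2*e156 - 1673/40*e234 + 84*e236 - 63*e245 - 7/20*e256 - 28*e345 - 35/8*e346 - 42*e1234 + 63/2*e1256 + 63/25*e1346 - 56*e1356 - 35/3*e1456 - 738/5*e2346 + 444/5*e2356 + 37/2*e2456 - 15*e12345 - 25/6*e12346 + 45*e12456 - 492/5*e13456 - 42/25*e23456


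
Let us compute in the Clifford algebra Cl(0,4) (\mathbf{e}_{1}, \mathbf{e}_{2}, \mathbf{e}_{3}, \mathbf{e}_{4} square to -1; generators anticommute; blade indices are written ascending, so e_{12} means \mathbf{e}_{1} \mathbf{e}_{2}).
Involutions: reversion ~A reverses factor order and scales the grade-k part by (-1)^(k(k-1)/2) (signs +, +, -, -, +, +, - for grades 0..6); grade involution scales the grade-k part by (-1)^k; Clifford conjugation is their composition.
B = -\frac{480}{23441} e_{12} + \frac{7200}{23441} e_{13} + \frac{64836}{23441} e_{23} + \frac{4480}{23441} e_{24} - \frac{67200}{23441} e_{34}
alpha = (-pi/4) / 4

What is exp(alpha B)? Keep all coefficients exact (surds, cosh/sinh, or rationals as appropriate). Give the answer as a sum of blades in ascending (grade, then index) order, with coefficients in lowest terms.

B^2 term by term: the squares give (-\frac{480}{23441})^2*(e_{12})^2 + (\frac{7200}{23441})^2*(e_{13})^2 + (\frac{64836}{23441})^2*(e_{23})^2 + (\frac{4480}{23441})^2*(e_{24})^2 + (-\frac{67200}{23441})^2*(e_{34})^2 = \frac{230400}{549480481}*(-1) + \frac{51840000}{549480481}*(-1) + \frac{4203706896}{549480481}*(-1) + \frac{20070400}{549480481}*(-1) + \frac{4515840000}{549480481}*(-1) = -16 (each basis 2-blade squares to minus the product of its generators' squares); cross terms between blades sharing an index anticommute and cancel; the commuting (index-disjoint) pairs give grade-4 terms 2*c*c'*(blade product), which cancel blade by blade — e_{1234}: \frac{64512000}{549480481} - \frac{64512000}{549480481} = 0 — confirming B is simple. So B^2 = -16.
B^2 = -16 — circular case — the even/odd split gives cos and sin: l = 4, alpha*l = - \frac{\pi}{4}, so exp(alpha B) = cos(- \frac{\pi}{4}) + (sin(- \frac{\pi}{4})/4)*B = \frac{\sqrt{2}}{2} + (- \frac{\sqrt{2}}{8})*B.
Answer: \frac{\sqrt{2}}{2} + \frac{60 \sqrt{2}}{23441} e_{12} - \frac{900 \sqrt{2}}{23441} e_{13} - \frac{16209 \sqrt{2}}{46882} e_{23} - \frac{560 \sqrt{2}}{23441} e_{24} + \frac{8400 \sqrt{2}}{23441} e_{34}


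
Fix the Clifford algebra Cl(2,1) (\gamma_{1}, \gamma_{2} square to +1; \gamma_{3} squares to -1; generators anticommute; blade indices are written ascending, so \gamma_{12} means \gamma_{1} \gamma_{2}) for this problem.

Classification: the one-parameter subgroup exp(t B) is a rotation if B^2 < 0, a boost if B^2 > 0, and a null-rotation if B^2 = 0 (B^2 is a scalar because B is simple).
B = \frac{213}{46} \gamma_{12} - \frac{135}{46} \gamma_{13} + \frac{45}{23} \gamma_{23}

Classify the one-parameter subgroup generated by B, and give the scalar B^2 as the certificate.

B^2 term by term: the squares give (\frac{213}{46})^2*(\gamma_{12})^2 + (-\frac{135}{46})^2*(\gamma_{13})^2 + (\frac{45}{23})^2*(\gamma_{23})^2 = \frac{45369}{2116}*(-1) + \frac{18225}{2116}*(+1) + \frac{2025}{529}*(+1) = -9 (each basis 2-blade squares to minus the product of its generators' squares); cross terms between blades sharing an index anticommute and cancel. So B^2 = -9.
Answer: rotation, certificate B^2 = -9. The invariant at work: B^2 = -9 is unchanged by conjugation, hence its sign classifies the subgroup whatever basis B is written in.


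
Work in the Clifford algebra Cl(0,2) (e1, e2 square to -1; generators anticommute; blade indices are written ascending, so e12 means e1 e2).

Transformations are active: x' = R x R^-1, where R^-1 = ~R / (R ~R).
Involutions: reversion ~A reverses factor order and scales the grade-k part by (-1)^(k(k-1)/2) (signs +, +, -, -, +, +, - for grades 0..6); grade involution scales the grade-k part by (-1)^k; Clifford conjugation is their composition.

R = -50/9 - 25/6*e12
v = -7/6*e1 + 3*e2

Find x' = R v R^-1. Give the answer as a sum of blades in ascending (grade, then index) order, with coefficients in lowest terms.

~R = -50/9 + 25/6*e12, and R ~R = 15625/324, so R^-1 = ~R / (15625/324).
R v = 1025/54*e1 - 425/36*e2
Answer: -481/150*e1 - 7/25*e2


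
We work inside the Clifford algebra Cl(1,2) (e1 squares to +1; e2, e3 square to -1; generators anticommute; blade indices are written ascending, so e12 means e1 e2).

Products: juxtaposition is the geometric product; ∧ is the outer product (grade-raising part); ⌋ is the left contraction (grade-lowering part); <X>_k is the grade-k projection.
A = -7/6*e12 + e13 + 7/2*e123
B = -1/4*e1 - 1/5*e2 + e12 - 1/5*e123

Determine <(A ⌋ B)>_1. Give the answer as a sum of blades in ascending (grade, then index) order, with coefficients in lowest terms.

step 1: -7/15 + 1/5*e2 + 7/30*e3
step 2: 1/5*e2 + 7/30*e3
Answer: 1/5*e2 + 7/30*e3


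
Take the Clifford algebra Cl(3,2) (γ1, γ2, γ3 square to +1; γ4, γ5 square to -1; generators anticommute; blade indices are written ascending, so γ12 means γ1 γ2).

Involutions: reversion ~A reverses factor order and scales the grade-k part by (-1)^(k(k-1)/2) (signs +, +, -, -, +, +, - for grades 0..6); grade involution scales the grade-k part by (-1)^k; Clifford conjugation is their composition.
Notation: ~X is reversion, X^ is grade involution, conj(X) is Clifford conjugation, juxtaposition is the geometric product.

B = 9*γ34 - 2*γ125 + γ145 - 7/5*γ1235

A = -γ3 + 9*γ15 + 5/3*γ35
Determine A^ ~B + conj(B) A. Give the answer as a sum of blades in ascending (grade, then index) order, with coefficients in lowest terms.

first term: -18*γ2 - 7/3*γ12 - 63/5*γ23 - 15*γ45 - 10/3*γ123 - 7/5*γ125 - 5/3*γ134 + 2*γ1235 - 80*γ1345
second term: 18*γ2 - 18*γ4 - 7/3*γ12 - 63/5*γ23 + 15*γ45 - 10/3*γ123 - 7/5*γ125 - 5/3*γ134 - 2*γ1235 - 82*γ1345
Answer: -18*γ4 - 14/3*γ12 - 126/5*γ23 - 20/3*γ123 - 14/5*γ125 - 10/3*γ134 - 162*γ1345


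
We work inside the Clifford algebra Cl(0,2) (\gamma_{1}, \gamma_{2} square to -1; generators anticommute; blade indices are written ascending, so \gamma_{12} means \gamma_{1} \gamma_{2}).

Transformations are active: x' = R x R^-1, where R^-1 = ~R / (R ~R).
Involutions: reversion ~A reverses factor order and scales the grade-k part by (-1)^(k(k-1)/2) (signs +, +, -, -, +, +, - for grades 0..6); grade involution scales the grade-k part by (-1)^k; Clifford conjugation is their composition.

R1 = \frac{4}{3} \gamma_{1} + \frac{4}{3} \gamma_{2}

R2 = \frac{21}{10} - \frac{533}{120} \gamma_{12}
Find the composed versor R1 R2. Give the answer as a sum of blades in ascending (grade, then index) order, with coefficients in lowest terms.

Distribute over the terms of R1 (each basis-blade product reordered to ascending indices, repeated generators contracted through their squares):
(\frac{4}{3} \gamma_{1}) R2 = \frac{14}{5} \gamma_{1} + \frac{533}{90} \gamma_{2}
(\frac{4}{3} \gamma_{2}) R2 = -\frac{533}{90} \gamma_{1} + \frac{14}{5} \gamma_{2}
Summing the partial products and collecting blades:
Answer: -\frac{281}{90} \gamma_{1} + \frac{157}{18} \gamma_{2}


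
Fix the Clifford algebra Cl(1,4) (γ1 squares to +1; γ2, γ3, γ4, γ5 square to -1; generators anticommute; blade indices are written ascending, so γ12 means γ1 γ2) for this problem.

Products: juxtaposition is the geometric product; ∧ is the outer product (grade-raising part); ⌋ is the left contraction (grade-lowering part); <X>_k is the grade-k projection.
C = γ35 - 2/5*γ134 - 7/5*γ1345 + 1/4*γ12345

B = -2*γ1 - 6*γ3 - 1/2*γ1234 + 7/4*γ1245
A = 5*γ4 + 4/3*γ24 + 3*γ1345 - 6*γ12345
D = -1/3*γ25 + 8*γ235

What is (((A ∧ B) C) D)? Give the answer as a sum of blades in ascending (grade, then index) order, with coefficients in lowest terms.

step 1: 10*γ14 + 30*γ34 - 8/3*γ124 + 8*γ234
step 2: 12*γ1 + 4*γ3 - 16/5*γ12 + 40*γ15 + 16/15*γ23 + 40/3*γ35 + 30*γ45 - 187/10*γ125 + 187/30*γ235 + 8*γ245 - 10*γ1345 + 8/3*γ12345
step 3: 748/15 - 187/30*γ1 - 320/3*γ2 - 187/90*γ3 - 8/3*γ4 - 128/15*γ5 - 40/3*γ12 - 748/5*γ13 + 64/3*γ14 - 16/15*γ15 + 40/9*γ23 + 10*γ24 + 32*γ25 + 64*γ34 - 16/45*γ35 - 320*γ123 + 80*γ124 - 4*γ125 + 8/9*γ134 + 128/5*γ135 - 240*γ234 + 4/3*γ235 + 10/3*γ1234 + 96*γ1235
Answer: 748/15 - 187/30*γ1 - 320/3*γ2 - 187/90*γ3 - 8/3*γ4 - 128/15*γ5 - 40/3*γ12 - 748/5*γ13 + 64/3*γ14 - 16/15*γ15 + 40/9*γ23 + 10*γ24 + 32*γ25 + 64*γ34 - 16/45*γ35 - 320*γ123 + 80*γ124 - 4*γ125 + 8/9*γ134 + 128/5*γ135 - 240*γ234 + 4/3*γ235 + 10/3*γ1234 + 96*γ1235
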